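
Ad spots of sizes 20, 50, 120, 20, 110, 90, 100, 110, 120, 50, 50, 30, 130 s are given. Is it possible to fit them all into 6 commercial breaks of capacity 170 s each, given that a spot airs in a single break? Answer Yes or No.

Total = 1000 s; ⌈1000/170⌉ = 6.
7 ad spots each exceed half the capacity and cannot share a break, forcing at least 7 commercial breaks.
At least 7 commercial breaks are required, but only 6 are allowed.

No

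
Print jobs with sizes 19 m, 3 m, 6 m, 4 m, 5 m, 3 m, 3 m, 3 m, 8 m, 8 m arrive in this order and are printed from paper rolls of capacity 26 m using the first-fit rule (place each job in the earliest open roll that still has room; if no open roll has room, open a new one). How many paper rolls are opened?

3

  19 → roll 1 (new)  [load 19/26]
  3 → roll 1  [load 22/26]
  6 → roll 2 (new)  [load 6/26]
  4 → roll 1  [load 26/26]
  5 → roll 2  [load 11/26]
  3 → roll 2  [load 14/26]
  3 → roll 2  [load 17/26]
  3 → roll 2  [load 20/26]
  8 → roll 3 (new)  [load 8/26]
  8 → roll 3  [load 16/26]
3 paper rolls opened.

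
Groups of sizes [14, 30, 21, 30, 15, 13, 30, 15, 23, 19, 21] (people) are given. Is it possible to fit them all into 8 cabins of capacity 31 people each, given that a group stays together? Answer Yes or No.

No

Total = 231 people; ⌈231/31⌉ = 8.
The bound of 8 does not rule out 8, but exhaustive search shows no assignment into 8 cabins of capacity 31 people exists — the minimum is 9.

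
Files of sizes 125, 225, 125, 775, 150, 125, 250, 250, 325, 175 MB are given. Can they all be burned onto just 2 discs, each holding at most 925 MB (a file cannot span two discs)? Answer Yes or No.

No

Total = 2525 MB; ⌈2525/925⌉ = 3.
At least 3 discs are required, but only 2 are allowed.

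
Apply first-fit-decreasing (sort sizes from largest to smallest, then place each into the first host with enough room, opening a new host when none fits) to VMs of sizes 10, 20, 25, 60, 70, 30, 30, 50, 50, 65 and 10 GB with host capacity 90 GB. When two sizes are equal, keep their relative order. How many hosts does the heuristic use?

5

Sorted descending: 70, 65, 60, 50, 50, 30, 30, 25, 20, 10, 10.
  70 → host 1 (new)  [load 70/90]
  65 → host 2 (new)  [load 65/90]
  60 → host 3 (new)  [load 60/90]
  50 → host 4 (new)  [load 50/90]
  50 → host 5 (new)  [load 50/90]
  30 → host 3  [load 90/90]
  30 → host 4  [load 80/90]
  25 → host 2  [load 90/90]
  20 → host 1  [load 90/90]
  10 → host 4  [load 90/90]
  10 → host 5  [load 60/90]
5 hosts opened.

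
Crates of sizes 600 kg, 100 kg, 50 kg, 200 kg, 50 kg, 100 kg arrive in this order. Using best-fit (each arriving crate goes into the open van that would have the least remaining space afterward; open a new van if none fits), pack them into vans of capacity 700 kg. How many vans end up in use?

2

  600 → van 1 (new)  [load 600/700]
  100 → van 1  [load 700/700]
  50 → van 2 (new)  [load 50/700]
  200 → van 2  [load 250/700]
  50 → van 2  [load 300/700]
  100 → van 2  [load 400/700]
2 vans opened.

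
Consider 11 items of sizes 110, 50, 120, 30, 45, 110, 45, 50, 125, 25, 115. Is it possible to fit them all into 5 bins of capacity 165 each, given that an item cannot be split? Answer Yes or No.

Total = 825; ⌈825/165⌉ = 5.
The bound of 5 does not rule out 5, but exhaustive search shows no assignment into 5 bins of capacity 165 exists — the minimum is 6.

No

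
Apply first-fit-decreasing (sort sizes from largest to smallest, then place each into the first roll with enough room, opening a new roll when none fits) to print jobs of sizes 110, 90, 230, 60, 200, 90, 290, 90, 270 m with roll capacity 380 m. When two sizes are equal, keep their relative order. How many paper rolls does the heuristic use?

4

Sorted descending: 290, 270, 230, 200, 110, 90, 90, 90, 60.
  290 → roll 1 (new)  [load 290/380]
  270 → roll 2 (new)  [load 270/380]
  230 → roll 3 (new)  [load 230/380]
  200 → roll 4 (new)  [load 200/380]
  110 → roll 2  [load 380/380]
  90 → roll 1  [load 380/380]
  90 → roll 3  [load 320/380]
  90 → roll 4  [load 290/380]
  60 → roll 3  [load 380/380]
4 paper rolls opened.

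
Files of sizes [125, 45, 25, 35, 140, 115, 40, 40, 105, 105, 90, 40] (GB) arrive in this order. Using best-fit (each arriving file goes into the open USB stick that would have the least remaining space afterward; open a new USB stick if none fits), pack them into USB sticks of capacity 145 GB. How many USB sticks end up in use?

7

  125 → USB stick 1 (new)  [load 125/145]
  45 → USB stick 2 (new)  [load 45/145]
  25 → USB stick 2  [load 70/145]
  35 → USB stick 2  [load 105/145]
  140 → USB stick 3 (new)  [load 140/145]
  115 → USB stick 4 (new)  [load 115/145]
  40 → USB stick 2  [load 145/145]
  40 → USB stick 5 (new)  [load 40/145]
  105 → USB stick 5  [load 145/145]
  105 → USB stick 6 (new)  [load 105/145]
  90 → USB stick 7 (new)  [load 90/145]
  40 → USB stick 6  [load 145/145]
7 USB sticks opened.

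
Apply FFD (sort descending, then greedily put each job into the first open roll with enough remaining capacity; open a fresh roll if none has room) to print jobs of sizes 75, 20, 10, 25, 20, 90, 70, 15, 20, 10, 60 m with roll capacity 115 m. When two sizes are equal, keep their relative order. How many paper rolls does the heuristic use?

Sorted descending: 90, 75, 70, 60, 25, 20, 20, 20, 15, 10, 10.
  90 → roll 1 (new)  [load 90/115]
  75 → roll 2 (new)  [load 75/115]
  70 → roll 3 (new)  [load 70/115]
  60 → roll 4 (new)  [load 60/115]
  25 → roll 1  [load 115/115]
  20 → roll 2  [load 95/115]
  20 → roll 2  [load 115/115]
  20 → roll 3  [load 90/115]
  15 → roll 3  [load 105/115]
  10 → roll 3  [load 115/115]
  10 → roll 4  [load 70/115]
4 paper rolls opened.

4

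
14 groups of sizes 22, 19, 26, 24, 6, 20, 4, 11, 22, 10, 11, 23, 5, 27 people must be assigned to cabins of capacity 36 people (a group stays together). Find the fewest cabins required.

8

Total = 27 + 26 + 24 + 23 + 22 + 22 + 20 + 19 + 11 + 11 + 10 + 6 + 5 + 4 = 230 people.
Lower bound: ⌈230/36⌉ = 7 cabins.
Also, 8 groups each exceed 18 people, and no two of those can share a cabin, so at least 8 cabins are needed.
A packing using 8 cabins:
  cabin 1: 27 + 6 = 33
  cabin 2: 26 + 10 = 36
  cabin 3: 24 + 11 = 35
  cabin 4: 23 + 11 = 34
  cabin 5: 22 + 5 + 4 = 31
  cabin 6: 22 = 22
  cabin 7: 20 = 20
  cabin 8: 19 = 19
This matches the lower bound, so 8 is optimal.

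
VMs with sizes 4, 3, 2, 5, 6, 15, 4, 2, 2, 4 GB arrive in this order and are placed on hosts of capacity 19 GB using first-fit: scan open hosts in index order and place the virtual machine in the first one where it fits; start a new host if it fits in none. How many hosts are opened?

  4 → host 1 (new)  [load 4/19]
  3 → host 1  [load 7/19]
  2 → host 1  [load 9/19]
  5 → host 1  [load 14/19]
  6 → host 2 (new)  [load 6/19]
  15 → host 3 (new)  [load 15/19]
  4 → host 1  [load 18/19]
  2 → host 2  [load 8/19]
  2 → host 2  [load 10/19]
  4 → host 2  [load 14/19]
3 hosts opened.

3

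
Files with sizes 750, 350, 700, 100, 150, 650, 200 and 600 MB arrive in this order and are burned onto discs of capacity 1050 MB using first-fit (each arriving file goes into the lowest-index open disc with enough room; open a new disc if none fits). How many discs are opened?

  750 → disc 1 (new)  [load 750/1050]
  350 → disc 2 (new)  [load 350/1050]
  700 → disc 2  [load 1050/1050]
  100 → disc 1  [load 850/1050]
  150 → disc 1  [load 1000/1050]
  650 → disc 3 (new)  [load 650/1050]
  200 → disc 3  [load 850/1050]
  600 → disc 4 (new)  [load 600/1050]
4 discs opened.

4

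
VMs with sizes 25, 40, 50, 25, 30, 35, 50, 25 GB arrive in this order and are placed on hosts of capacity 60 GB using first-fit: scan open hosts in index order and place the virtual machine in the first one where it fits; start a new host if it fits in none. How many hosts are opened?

6

  25 → host 1 (new)  [load 25/60]
  40 → host 2 (new)  [load 40/60]
  50 → host 3 (new)  [load 50/60]
  25 → host 1  [load 50/60]
  30 → host 4 (new)  [load 30/60]
  35 → host 5 (new)  [load 35/60]
  50 → host 6 (new)  [load 50/60]
  25 → host 4  [load 55/60]
6 hosts opened.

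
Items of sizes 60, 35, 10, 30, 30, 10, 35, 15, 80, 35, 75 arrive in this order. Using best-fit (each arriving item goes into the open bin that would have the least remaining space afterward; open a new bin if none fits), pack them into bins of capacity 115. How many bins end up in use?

4

  60 → bin 1 (new)  [load 60/115]
  35 → bin 1  [load 95/115]
  10 → bin 1  [load 105/115]
  30 → bin 2 (new)  [load 30/115]
  30 → bin 2  [load 60/115]
  10 → bin 1  [load 115/115]
  35 → bin 2  [load 95/115]
  15 → bin 2  [load 110/115]
  80 → bin 3 (new)  [load 80/115]
  35 → bin 3  [load 115/115]
  75 → bin 4 (new)  [load 75/115]
4 bins opened.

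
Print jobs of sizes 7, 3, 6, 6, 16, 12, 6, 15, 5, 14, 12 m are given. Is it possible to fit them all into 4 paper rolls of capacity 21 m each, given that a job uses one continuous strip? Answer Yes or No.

Total = 102 m; ⌈102/21⌉ = 5.
At least 5 paper rolls are required, but only 4 are allowed.

No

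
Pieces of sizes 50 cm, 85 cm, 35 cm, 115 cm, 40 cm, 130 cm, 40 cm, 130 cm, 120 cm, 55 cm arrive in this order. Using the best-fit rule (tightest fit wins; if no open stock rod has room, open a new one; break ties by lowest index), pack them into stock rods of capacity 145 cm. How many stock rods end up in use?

  50 → stock rod 1 (new)  [load 50/145]
  85 → stock rod 1  [load 135/145]
  35 → stock rod 2 (new)  [load 35/145]
  115 → stock rod 3 (new)  [load 115/145]
  40 → stock rod 2  [load 75/145]
  130 → stock rod 4 (new)  [load 130/145]
  40 → stock rod 2  [load 115/145]
  130 → stock rod 5 (new)  [load 130/145]
  120 → stock rod 6 (new)  [load 120/145]
  55 → stock rod 7 (new)  [load 55/145]
7 stock rods opened.

7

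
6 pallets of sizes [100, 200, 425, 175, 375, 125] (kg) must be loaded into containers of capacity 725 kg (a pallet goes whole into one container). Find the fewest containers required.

Total = 425 + 375 + 200 + 175 + 125 + 100 = 1400 kg.
Lower bound: ⌈1400/725⌉ = 2 containers.
A packing using 2 containers:
  container 1: 425 + 200 + 100 = 725
  container 2: 375 + 175 + 125 = 675
This matches the lower bound, so 2 is optimal.

2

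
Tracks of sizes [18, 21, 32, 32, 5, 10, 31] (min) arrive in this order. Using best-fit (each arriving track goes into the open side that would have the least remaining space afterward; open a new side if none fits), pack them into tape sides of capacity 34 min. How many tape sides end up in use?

  18 → side 1 (new)  [load 18/34]
  21 → side 2 (new)  [load 21/34]
  32 → side 3 (new)  [load 32/34]
  32 → side 4 (new)  [load 32/34]
  5 → side 2  [load 26/34]
  10 → side 1  [load 28/34]
  31 → side 5 (new)  [load 31/34]
5 tape sides opened.

5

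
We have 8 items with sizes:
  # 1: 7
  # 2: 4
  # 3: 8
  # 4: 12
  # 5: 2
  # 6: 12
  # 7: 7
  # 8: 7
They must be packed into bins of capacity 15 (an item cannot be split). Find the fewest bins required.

5

Total = 12 + 12 + 8 + 7 + 7 + 7 + 4 + 2 = 59.
Lower bound: ⌈59/15⌉ = 4 bins.
A packing using 5 bins:
  bin 1: 12 + 2 = 14
  bin 2: 12 = 12
  bin 3: 8 + 7 = 15
  bin 4: 7 + 7 = 14
  bin 5: 4 = 4
No arrangement into 4 bins stays within capacity, so 5 is optimal.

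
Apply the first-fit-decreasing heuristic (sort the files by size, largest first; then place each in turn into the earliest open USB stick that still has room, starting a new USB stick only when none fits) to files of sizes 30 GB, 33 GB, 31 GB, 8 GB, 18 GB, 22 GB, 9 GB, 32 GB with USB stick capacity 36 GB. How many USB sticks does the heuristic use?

Sorted descending: 33, 32, 31, 30, 22, 18, 9, 8.
  33 → USB stick 1 (new)  [load 33/36]
  32 → USB stick 2 (new)  [load 32/36]
  31 → USB stick 3 (new)  [load 31/36]
  30 → USB stick 4 (new)  [load 30/36]
  22 → USB stick 5 (new)  [load 22/36]
  18 → USB stick 6 (new)  [load 18/36]
  9 → USB stick 5  [load 31/36]
  8 → USB stick 6  [load 26/36]
6 USB sticks opened.

6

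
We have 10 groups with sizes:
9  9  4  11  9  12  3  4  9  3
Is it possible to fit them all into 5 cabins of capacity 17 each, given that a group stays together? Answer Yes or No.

No

Total = 73; ⌈73/17⌉ = 5.
6 groups each exceed half the capacity and cannot share a cabin, forcing at least 6 cabins.
At least 6 cabins are required, but only 5 are allowed.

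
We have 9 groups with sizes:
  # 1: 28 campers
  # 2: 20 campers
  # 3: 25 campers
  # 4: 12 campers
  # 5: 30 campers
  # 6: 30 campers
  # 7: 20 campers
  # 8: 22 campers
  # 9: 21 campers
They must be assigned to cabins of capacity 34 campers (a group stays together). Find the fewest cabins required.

Total = 30 + 30 + 28 + 25 + 22 + 21 + 20 + 20 + 12 = 208 campers.
Lower bound: ⌈208/34⌉ = 7 cabins.
Also, 8 groups each exceed 17 campers, and no two of those can share a cabin, so at least 8 cabins are needed.
A packing using 8 cabins:
  cabin 1: 30 = 30
  cabin 2: 30 = 30
  cabin 3: 28 = 28
  cabin 4: 25 = 25
  cabin 5: 22 + 12 = 34
  cabin 6: 21 = 21
  cabin 7: 20 = 20
  cabin 8: 20 = 20
This matches the lower bound, so 8 is optimal.

8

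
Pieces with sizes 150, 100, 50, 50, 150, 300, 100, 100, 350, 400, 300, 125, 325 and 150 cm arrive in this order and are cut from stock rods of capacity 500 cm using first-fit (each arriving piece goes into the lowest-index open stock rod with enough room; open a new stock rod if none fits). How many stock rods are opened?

  150 → stock rod 1 (new)  [load 150/500]
  100 → stock rod 1  [load 250/500]
  50 → stock rod 1  [load 300/500]
  50 → stock rod 1  [load 350/500]
  150 → stock rod 1  [load 500/500]
  300 → stock rod 2 (new)  [load 300/500]
  100 → stock rod 2  [load 400/500]
  100 → stock rod 2  [load 500/500]
  350 → stock rod 3 (new)  [load 350/500]
  400 → stock rod 4 (new)  [load 400/500]
  300 → stock rod 5 (new)  [load 300/500]
  125 → stock rod 3  [load 475/500]
  325 → stock rod 6 (new)  [load 325/500]
  150 → stock rod 5  [load 450/500]
6 stock rods opened.

6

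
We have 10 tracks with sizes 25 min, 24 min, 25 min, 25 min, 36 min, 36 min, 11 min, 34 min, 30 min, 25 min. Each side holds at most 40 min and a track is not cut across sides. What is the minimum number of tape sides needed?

9

Total = 36 + 36 + 34 + 30 + 25 + 25 + 25 + 25 + 24 + 11 = 271 min.
Lower bound: ⌈271/40⌉ = 7 tape sides.
Also, 9 tracks each exceed 20 min, and no two of those can share a side, so at least 9 tape sides are needed.
A packing using 9 tape sides:
  side 1: 36 = 36
  side 2: 36 = 36
  side 3: 34 = 34
  side 4: 30 = 30
  side 5: 25 + 11 = 36
  side 6: 25 = 25
  side 7: 25 = 25
  side 8: 25 = 25
  side 9: 24 = 24
This matches the lower bound, so 9 is optimal.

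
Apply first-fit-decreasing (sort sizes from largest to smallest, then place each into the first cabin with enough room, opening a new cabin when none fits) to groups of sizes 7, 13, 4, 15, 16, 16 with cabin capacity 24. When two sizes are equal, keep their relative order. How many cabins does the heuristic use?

4

Sorted descending: 16, 16, 15, 13, 7, 4.
  16 → cabin 1 (new)  [load 16/24]
  16 → cabin 2 (new)  [load 16/24]
  15 → cabin 3 (new)  [load 15/24]
  13 → cabin 4 (new)  [load 13/24]
  7 → cabin 1  [load 23/24]
  4 → cabin 2  [load 20/24]
4 cabins opened.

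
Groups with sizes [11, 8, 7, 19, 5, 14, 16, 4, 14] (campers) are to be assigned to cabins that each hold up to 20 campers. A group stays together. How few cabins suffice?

6

Total = 19 + 16 + 14 + 14 + 11 + 8 + 7 + 5 + 4 = 98 campers.
Lower bound: ⌈98/20⌉ = 5 cabins.
A packing using 6 cabins:
  cabin 1: 19 = 19
  cabin 2: 16 + 4 = 20
  cabin 3: 14 + 5 = 19
  cabin 4: 14 = 14
  cabin 5: 11 + 8 = 19
  cabin 6: 7 = 7
No arrangement into 5 cabins stays within capacity, so 6 is optimal.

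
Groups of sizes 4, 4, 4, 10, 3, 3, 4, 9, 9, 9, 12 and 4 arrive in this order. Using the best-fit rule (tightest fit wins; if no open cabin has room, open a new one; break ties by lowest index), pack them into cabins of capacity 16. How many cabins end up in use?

6

  4 → cabin 1 (new)  [load 4/16]
  4 → cabin 1  [load 8/16]
  4 → cabin 1  [load 12/16]
  10 → cabin 2 (new)  [load 10/16]
  3 → cabin 1  [load 15/16]
  3 → cabin 2  [load 13/16]
  4 → cabin 3 (new)  [load 4/16]
  9 → cabin 3  [load 13/16]
  9 → cabin 4 (new)  [load 9/16]
  9 → cabin 5 (new)  [load 9/16]
  12 → cabin 6 (new)  [load 12/16]
  4 → cabin 6  [load 16/16]
6 cabins opened.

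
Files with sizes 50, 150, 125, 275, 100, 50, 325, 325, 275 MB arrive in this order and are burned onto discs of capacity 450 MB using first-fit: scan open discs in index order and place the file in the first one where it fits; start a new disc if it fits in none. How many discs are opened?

  50 → disc 1 (new)  [load 50/450]
  150 → disc 1  [load 200/450]
  125 → disc 1  [load 325/450]
  275 → disc 2 (new)  [load 275/450]
  100 → disc 1  [load 425/450]
  50 → disc 2  [load 325/450]
  325 → disc 3 (new)  [load 325/450]
  325 → disc 4 (new)  [load 325/450]
  275 → disc 5 (new)  [load 275/450]
5 discs opened.

5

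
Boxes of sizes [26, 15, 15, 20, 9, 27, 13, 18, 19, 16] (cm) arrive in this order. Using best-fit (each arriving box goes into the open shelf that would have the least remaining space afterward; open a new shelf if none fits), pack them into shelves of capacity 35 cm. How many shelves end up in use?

  26 → shelf 1 (new)  [load 26/35]
  15 → shelf 2 (new)  [load 15/35]
  15 → shelf 2  [load 30/35]
  20 → shelf 3 (new)  [load 20/35]
  9 → shelf 1  [load 35/35]
  27 → shelf 4 (new)  [load 27/35]
  13 → shelf 3  [load 33/35]
  18 → shelf 5 (new)  [load 18/35]
  19 → shelf 6 (new)  [load 19/35]
  16 → shelf 6  [load 35/35]
6 shelves opened.

6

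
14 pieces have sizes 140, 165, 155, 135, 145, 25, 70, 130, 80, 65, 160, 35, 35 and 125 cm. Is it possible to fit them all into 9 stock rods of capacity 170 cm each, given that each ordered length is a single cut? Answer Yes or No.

Total = 1465 cm; ⌈1465/170⌉ = 9.
The bound of 9 does not rule out 9, but exhaustive search shows no assignment into 9 stock rods of capacity 170 cm exists — the minimum is 10.

No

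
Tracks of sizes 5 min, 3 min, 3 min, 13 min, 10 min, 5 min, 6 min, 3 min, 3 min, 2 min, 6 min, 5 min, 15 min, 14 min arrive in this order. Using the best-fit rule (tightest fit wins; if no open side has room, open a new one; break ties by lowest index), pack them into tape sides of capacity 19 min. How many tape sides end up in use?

6

  5 → side 1 (new)  [load 5/19]
  3 → side 1  [load 8/19]
  3 → side 1  [load 11/19]
  13 → side 2 (new)  [load 13/19]
  10 → side 3 (new)  [load 10/19]
  5 → side 2  [load 18/19]
  6 → side 1  [load 17/19]
  3 → side 3  [load 13/19]
  3 → side 3  [load 16/19]
  2 → side 1  [load 19/19]
  6 → side 4 (new)  [load 6/19]
  5 → side 4  [load 11/19]
  15 → side 5 (new)  [load 15/19]
  14 → side 6 (new)  [load 14/19]
6 tape sides opened.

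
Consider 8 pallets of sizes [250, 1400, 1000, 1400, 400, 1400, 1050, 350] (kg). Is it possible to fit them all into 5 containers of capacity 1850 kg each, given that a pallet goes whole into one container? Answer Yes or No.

A valid assignment using 5 containers:
  container 1: 1400 + 400 = 1800
  container 2: 1400 + 350 = 1750
  container 3: 1400 + 250 = 1650
  container 4: 1050 = 1050
  container 5: 1000 = 1000
Every load is within 1850 kg, so 5 containers suffice.

Yes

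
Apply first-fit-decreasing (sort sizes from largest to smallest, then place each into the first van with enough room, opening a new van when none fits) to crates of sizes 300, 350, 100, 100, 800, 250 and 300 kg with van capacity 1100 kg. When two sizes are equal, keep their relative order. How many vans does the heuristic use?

Sorted descending: 800, 350, 300, 300, 250, 100, 100.
  800 → van 1 (new)  [load 800/1100]
  350 → van 2 (new)  [load 350/1100]
  300 → van 1  [load 1100/1100]
  300 → van 2  [load 650/1100]
  250 → van 2  [load 900/1100]
  100 → van 2  [load 1000/1100]
  100 → van 2  [load 1100/1100]
2 vans opened.

2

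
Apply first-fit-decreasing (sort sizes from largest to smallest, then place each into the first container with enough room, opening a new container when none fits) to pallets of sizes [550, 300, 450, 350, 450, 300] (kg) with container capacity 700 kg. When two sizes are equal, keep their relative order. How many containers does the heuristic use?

Sorted descending: 550, 450, 450, 350, 300, 300.
  550 → container 1 (new)  [load 550/700]
  450 → container 2 (new)  [load 450/700]
  450 → container 3 (new)  [load 450/700]
  350 → container 4 (new)  [load 350/700]
  300 → container 4  [load 650/700]
  300 → container 5 (new)  [load 300/700]
5 containers opened.

5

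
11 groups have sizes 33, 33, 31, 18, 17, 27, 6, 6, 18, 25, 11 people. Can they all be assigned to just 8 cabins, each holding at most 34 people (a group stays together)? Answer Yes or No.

A valid assignment using 8 cabins:
  cabin 1: 33 = 33
  cabin 2: 33 = 33
  cabin 3: 31 = 31
  cabin 4: 27 + 6 = 33
  cabin 5: 25 + 6 = 31
  cabin 6: 18 + 11 = 29
  cabin 7: 18 = 18
  cabin 8: 17 = 17
Every load is within 34 people, so 8 cabins suffice.

Yes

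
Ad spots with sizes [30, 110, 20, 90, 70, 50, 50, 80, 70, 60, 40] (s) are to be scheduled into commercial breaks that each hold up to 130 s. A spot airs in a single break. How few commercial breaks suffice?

6

Total = 110 + 90 + 80 + 70 + 70 + 60 + 50 + 50 + 40 + 30 + 20 = 670 s.
Lower bound: ⌈670/130⌉ = 6 commercial breaks.
A packing using 6 commercial breaks:
  break 1: 110 + 20 = 130
  break 2: 90 + 40 = 130
  break 3: 80 + 50 = 130
  break 4: 70 + 60 = 130
  break 5: 70 + 50 = 120
  break 6: 30 = 30
This matches the lower bound, so 6 is optimal.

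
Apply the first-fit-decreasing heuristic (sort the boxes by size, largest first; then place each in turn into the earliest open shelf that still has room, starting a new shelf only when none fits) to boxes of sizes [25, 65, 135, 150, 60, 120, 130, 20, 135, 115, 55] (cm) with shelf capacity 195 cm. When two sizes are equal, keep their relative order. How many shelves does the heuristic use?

6

Sorted descending: 150, 135, 135, 130, 120, 115, 65, 60, 55, 25, 20.
  150 → shelf 1 (new)  [load 150/195]
  135 → shelf 2 (new)  [load 135/195]
  135 → shelf 3 (new)  [load 135/195]
  130 → shelf 4 (new)  [load 130/195]
  120 → shelf 5 (new)  [load 120/195]
  115 → shelf 6 (new)  [load 115/195]
  65 → shelf 4  [load 195/195]
  60 → shelf 2  [load 195/195]
  55 → shelf 3  [load 190/195]
  25 → shelf 1  [load 175/195]
  20 → shelf 1  [load 195/195]
6 shelves opened.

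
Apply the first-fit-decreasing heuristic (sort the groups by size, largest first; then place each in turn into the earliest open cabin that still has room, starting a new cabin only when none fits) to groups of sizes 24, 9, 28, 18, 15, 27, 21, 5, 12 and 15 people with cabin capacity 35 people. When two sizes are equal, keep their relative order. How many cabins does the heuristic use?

Sorted descending: 28, 27, 24, 21, 18, 15, 15, 12, 9, 5.
  28 → cabin 1 (new)  [load 28/35]
  27 → cabin 2 (new)  [load 27/35]
  24 → cabin 3 (new)  [load 24/35]
  21 → cabin 4 (new)  [load 21/35]
  18 → cabin 5 (new)  [load 18/35]
  15 → cabin 5  [load 33/35]
  15 → cabin 6 (new)  [load 15/35]
  12 → cabin 4  [load 33/35]
  9 → cabin 3  [load 33/35]
  5 → cabin 1  [load 33/35]
6 cabins opened.

6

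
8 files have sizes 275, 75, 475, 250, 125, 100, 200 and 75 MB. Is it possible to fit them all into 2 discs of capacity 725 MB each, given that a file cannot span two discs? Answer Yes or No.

Total = 1575 MB; ⌈1575/725⌉ = 3.
At least 3 discs are required, but only 2 are allowed.

No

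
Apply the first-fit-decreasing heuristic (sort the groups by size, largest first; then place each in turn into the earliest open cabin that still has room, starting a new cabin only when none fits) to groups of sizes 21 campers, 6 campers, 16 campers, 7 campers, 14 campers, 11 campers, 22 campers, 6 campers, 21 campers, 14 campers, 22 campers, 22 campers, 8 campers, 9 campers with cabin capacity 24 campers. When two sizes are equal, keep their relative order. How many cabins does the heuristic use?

9

Sorted descending: 22, 22, 22, 21, 21, 16, 14, 14, 11, 9, 8, 7, 6, 6.
  22 → cabin 1 (new)  [load 22/24]
  22 → cabin 2 (new)  [load 22/24]
  22 → cabin 3 (new)  [load 22/24]
  21 → cabin 4 (new)  [load 21/24]
  21 → cabin 5 (new)  [load 21/24]
  16 → cabin 6 (new)  [load 16/24]
  14 → cabin 7 (new)  [load 14/24]
  14 → cabin 8 (new)  [load 14/24]
  11 → cabin 9 (new)  [load 11/24]
  9 → cabin 7  [load 23/24]
  8 → cabin 6  [load 24/24]
  7 → cabin 8  [load 21/24]
  6 → cabin 9  [load 17/24]
  6 → cabin 9  [load 23/24]
9 cabins opened.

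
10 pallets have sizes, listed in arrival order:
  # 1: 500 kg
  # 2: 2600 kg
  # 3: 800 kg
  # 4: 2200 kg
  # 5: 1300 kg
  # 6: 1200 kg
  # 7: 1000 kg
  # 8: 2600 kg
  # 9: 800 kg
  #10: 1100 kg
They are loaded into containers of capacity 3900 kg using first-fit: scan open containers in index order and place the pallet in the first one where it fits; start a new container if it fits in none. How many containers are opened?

4

  500 → container 1 (new)  [load 500/3900]
  2600 → container 1  [load 3100/3900]
  800 → container 1  [load 3900/3900]
  2200 → container 2 (new)  [load 2200/3900]
  1300 → container 2  [load 3500/3900]
  1200 → container 3 (new)  [load 1200/3900]
  1000 → container 3  [load 2200/3900]
  2600 → container 4 (new)  [load 2600/3900]
  800 → container 3  [load 3000/3900]
  1100 → container 4  [load 3700/3900]
4 containers opened.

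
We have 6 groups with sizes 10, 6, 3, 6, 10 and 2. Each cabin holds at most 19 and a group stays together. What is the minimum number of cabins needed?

2

Total = 10 + 10 + 6 + 6 + 3 + 2 = 37.
Lower bound: ⌈37/19⌉ = 2 cabins.
A packing using 2 cabins:
  cabin 1: 10 + 6 + 3 = 19
  cabin 2: 10 + 6 + 2 = 18
This matches the lower bound, so 2 is optimal.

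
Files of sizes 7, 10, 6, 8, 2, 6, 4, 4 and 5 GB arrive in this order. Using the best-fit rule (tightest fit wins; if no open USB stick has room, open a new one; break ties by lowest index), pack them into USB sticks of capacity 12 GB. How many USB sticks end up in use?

5

  7 → USB stick 1 (new)  [load 7/12]
  10 → USB stick 2 (new)  [load 10/12]
  6 → USB stick 3 (new)  [load 6/12]
  8 → USB stick 4 (new)  [load 8/12]
  2 → USB stick 2  [load 12/12]
  6 → USB stick 3  [load 12/12]
  4 → USB stick 4  [load 12/12]
  4 → USB stick 1  [load 11/12]
  5 → USB stick 5 (new)  [load 5/12]
5 USB sticks opened.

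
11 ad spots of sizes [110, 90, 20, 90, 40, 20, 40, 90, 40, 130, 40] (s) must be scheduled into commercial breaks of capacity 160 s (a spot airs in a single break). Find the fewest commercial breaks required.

Total = 130 + 110 + 90 + 90 + 90 + 40 + 40 + 40 + 40 + 20 + 20 = 710 s.
Lower bound: ⌈710/160⌉ = 5 commercial breaks.
A packing using 5 commercial breaks:
  break 1: 130 + 20 = 150
  break 2: 110 + 40 = 150
  break 3: 90 + 40 + 20 = 150
  break 4: 90 + 40 = 130
  break 5: 90 + 40 = 130
This matches the lower bound, so 5 is optimal.

5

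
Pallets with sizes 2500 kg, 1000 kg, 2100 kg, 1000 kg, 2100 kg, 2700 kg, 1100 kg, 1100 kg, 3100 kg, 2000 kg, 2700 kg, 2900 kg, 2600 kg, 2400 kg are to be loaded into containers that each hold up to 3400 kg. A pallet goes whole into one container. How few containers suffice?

10

Total = 3100 + 2900 + 2700 + 2700 + 2600 + 2500 + 2400 + 2100 + 2100 + 2000 + 1100 + 1100 + 1000 + 1000 = 29300 kg.
Lower bound: ⌈29300/3400⌉ = 9 containers.
Also, 10 pallets each exceed 1700 kg, and no two of those can share a container, so at least 10 containers are needed.
A packing using 10 containers:
  container 1: 3100 = 3100
  container 2: 2900 = 2900
  container 3: 2700 = 2700
  container 4: 2700 = 2700
  container 5: 2600 = 2600
  container 6: 2500 = 2500
  container 7: 2400 + 1000 = 3400
  container 8: 2100 + 1100 = 3200
  container 9: 2100 + 1100 = 3200
  container 10: 2000 + 1000 = 3000
This matches the lower bound, so 10 is optimal.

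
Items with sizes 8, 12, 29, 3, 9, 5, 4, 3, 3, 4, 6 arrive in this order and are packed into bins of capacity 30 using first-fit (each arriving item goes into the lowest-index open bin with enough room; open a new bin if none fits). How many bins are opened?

  8 → bin 1 (new)  [load 8/30]
  12 → bin 1  [load 20/30]
  29 → bin 2 (new)  [load 29/30]
  3 → bin 1  [load 23/30]
  9 → bin 3 (new)  [load 9/30]
  5 → bin 1  [load 28/30]
  4 → bin 3  [load 13/30]
  3 → bin 3  [load 16/30]
  3 → bin 3  [load 19/30]
  4 → bin 3  [load 23/30]
  6 → bin 3  [load 29/30]
3 bins opened.

3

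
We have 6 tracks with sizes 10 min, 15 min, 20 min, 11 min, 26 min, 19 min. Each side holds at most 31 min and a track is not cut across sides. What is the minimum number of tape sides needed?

Total = 26 + 20 + 19 + 15 + 11 + 10 = 101 min.
Lower bound: ⌈101/31⌉ = 4 tape sides.
A packing using 4 tape sides:
  side 1: 26 = 26
  side 2: 20 + 11 = 31
  side 3: 19 + 10 = 29
  side 4: 15 = 15
This matches the lower bound, so 4 is optimal.

4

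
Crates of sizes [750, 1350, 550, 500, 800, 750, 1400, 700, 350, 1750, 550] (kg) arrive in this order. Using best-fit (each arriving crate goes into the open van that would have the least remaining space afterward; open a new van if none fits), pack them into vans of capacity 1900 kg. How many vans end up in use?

6

  750 → van 1 (new)  [load 750/1900]
  1350 → van 2 (new)  [load 1350/1900]
  550 → van 2  [load 1900/1900]
  500 → van 1  [load 1250/1900]
  800 → van 3 (new)  [load 800/1900]
  750 → van 3  [load 1550/1900]
  1400 → van 4 (new)  [load 1400/1900]
  700 → van 5 (new)  [load 700/1900]
  350 → van 3  [load 1900/1900]
  1750 → van 6 (new)  [load 1750/1900]
  550 → van 1  [load 1800/1900]
6 vans opened.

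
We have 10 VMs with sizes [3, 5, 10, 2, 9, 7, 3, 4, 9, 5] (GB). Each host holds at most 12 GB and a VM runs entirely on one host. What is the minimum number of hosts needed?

5

Total = 10 + 9 + 9 + 7 + 5 + 5 + 4 + 3 + 3 + 2 = 57 GB.
Lower bound: ⌈57/12⌉ = 5 hosts.
A packing using 5 hosts:
  host 1: 10 + 2 = 12
  host 2: 9 + 3 = 12
  host 3: 9 + 3 = 12
  host 4: 7 + 5 = 12
  host 5: 5 + 4 = 9
This matches the lower bound, so 5 is optimal.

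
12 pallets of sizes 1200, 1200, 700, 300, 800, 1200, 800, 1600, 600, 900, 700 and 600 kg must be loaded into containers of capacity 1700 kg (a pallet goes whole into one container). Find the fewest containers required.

8

Total = 1600 + 1200 + 1200 + 1200 + 900 + 800 + 800 + 700 + 700 + 600 + 600 + 300 = 10600 kg.
Lower bound: ⌈10600/1700⌉ = 7 containers.
A packing using 8 containers:
  container 1: 1600 = 1600
  container 2: 1200 + 300 = 1500
  container 3: 1200 = 1200
  container 4: 1200 = 1200
  container 5: 900 + 800 = 1700
  container 6: 800 + 700 = 1500
  container 7: 700 + 600 = 1300
  container 8: 600 = 600
No arrangement into 7 containers stays within capacity, so 8 is optimal.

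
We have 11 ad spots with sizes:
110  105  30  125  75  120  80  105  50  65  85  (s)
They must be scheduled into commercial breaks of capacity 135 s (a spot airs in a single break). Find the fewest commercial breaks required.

9

Total = 125 + 120 + 110 + 105 + 105 + 85 + 80 + 75 + 65 + 50 + 30 = 950 s.
Lower bound: ⌈950/135⌉ = 8 commercial breaks.
A packing using 9 commercial breaks:
  break 1: 125 = 125
  break 2: 120 = 120
  break 3: 110 = 110
  break 4: 105 + 30 = 135
  break 5: 105 = 105
  break 6: 85 + 50 = 135
  break 7: 80 = 80
  break 8: 75 = 75
  break 9: 65 = 65
No arrangement into 8 commercial breaks stays within capacity, so 9 is optimal.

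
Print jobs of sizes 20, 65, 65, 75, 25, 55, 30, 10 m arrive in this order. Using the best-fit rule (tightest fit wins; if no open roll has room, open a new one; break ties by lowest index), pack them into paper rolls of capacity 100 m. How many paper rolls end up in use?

  20 → roll 1 (new)  [load 20/100]
  65 → roll 1  [load 85/100]
  65 → roll 2 (new)  [load 65/100]
  75 → roll 3 (new)  [load 75/100]
  25 → roll 3  [load 100/100]
  55 → roll 4 (new)  [load 55/100]
  30 → roll 2  [load 95/100]
  10 → roll 1  [load 95/100]
4 paper rolls opened.

4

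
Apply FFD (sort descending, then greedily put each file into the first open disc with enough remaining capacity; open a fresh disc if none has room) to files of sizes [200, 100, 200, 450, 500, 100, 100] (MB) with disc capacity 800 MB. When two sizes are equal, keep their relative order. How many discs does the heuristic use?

Sorted descending: 500, 450, 200, 200, 100, 100, 100.
  500 → disc 1 (new)  [load 500/800]
  450 → disc 2 (new)  [load 450/800]
  200 → disc 1  [load 700/800]
  200 → disc 2  [load 650/800]
  100 → disc 1  [load 800/800]
  100 → disc 2  [load 750/800]
  100 → disc 3 (new)  [load 100/800]
3 discs opened.

3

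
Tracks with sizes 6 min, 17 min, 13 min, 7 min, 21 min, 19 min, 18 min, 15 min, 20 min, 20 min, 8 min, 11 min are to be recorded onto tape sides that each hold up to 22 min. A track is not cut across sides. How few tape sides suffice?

Total = 21 + 20 + 20 + 19 + 18 + 17 + 15 + 13 + 11 + 8 + 7 + 6 = 175 min.
Lower bound: ⌈175/22⌉ = 8 tape sides.
A packing using 9 tape sides:
  side 1: 21 = 21
  side 2: 20 = 20
  side 3: 20 = 20
  side 4: 19 = 19
  side 5: 18 = 18
  side 6: 17 = 17
  side 7: 15 + 7 = 22
  side 8: 13 + 8 = 21
  side 9: 11 + 6 = 17
No arrangement into 8 tape sides stays within capacity, so 9 is optimal.

9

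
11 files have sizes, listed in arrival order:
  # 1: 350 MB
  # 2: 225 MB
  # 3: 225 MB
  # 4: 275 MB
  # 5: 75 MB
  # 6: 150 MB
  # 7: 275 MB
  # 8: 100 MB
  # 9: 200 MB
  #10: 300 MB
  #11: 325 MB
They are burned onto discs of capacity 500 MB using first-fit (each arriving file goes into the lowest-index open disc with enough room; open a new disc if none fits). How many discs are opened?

  350 → disc 1 (new)  [load 350/500]
  225 → disc 2 (new)  [load 225/500]
  225 → disc 2  [load 450/500]
  275 → disc 3 (new)  [load 275/500]
  75 → disc 1  [load 425/500]
  150 → disc 3  [load 425/500]
  275 → disc 4 (new)  [load 275/500]
  100 → disc 4  [load 375/500]
  200 → disc 5 (new)  [load 200/500]
  300 → disc 5  [load 500/500]
  325 → disc 6 (new)  [load 325/500]
6 discs opened.

6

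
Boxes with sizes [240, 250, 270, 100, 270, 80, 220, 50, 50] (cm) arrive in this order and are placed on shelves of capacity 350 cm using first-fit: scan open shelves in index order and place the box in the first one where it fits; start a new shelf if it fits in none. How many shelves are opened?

  240 → shelf 1 (new)  [load 240/350]
  250 → shelf 2 (new)  [load 250/350]
  270 → shelf 3 (new)  [load 270/350]
  100 → shelf 1  [load 340/350]
  270 → shelf 4 (new)  [load 270/350]
  80 → shelf 2  [load 330/350]
  220 → shelf 5 (new)  [load 220/350]
  50 → shelf 3  [load 320/350]
  50 → shelf 4  [load 320/350]
5 shelves opened.

5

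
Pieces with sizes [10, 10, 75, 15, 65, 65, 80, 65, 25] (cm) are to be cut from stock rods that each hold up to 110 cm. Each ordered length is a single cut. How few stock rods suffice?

5

Total = 80 + 75 + 65 + 65 + 65 + 25 + 15 + 10 + 10 = 410 cm.
Lower bound: ⌈410/110⌉ = 4 stock rods.
Also, 5 pieces each exceed 55 cm, and no two of those can share a stock rod, so at least 5 stock rods are needed.
A packing using 5 stock rods:
  stock rod 1: 80 + 25 = 105
  stock rod 2: 75 + 15 + 10 + 10 = 110
  stock rod 3: 65 = 65
  stock rod 4: 65 = 65
  stock rod 5: 65 = 65
This matches the lower bound, so 5 is optimal.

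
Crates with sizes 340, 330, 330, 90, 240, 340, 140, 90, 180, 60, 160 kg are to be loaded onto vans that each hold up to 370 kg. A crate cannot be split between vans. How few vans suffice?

7

Total = 340 + 340 + 330 + 330 + 240 + 180 + 160 + 140 + 90 + 90 + 60 = 2300 kg.
Lower bound: ⌈2300/370⌉ = 7 vans.
A packing using 7 vans:
  van 1: 340 = 340
  van 2: 340 = 340
  van 3: 330 = 330
  van 4: 330 = 330
  van 5: 240 + 90 = 330
  van 6: 180 + 160 = 340
  van 7: 140 + 90 + 60 = 290
This matches the lower bound, so 7 is optimal.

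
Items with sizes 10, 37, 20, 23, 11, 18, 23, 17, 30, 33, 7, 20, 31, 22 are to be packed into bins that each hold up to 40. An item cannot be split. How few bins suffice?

Total = 37 + 33 + 31 + 30 + 23 + 23 + 22 + 20 + 20 + 18 + 17 + 11 + 10 + 7 = 302.
Lower bound: ⌈302/40⌉ = 8 bins.
A packing using 8 bins:
  bin 1: 37 = 37
  bin 2: 33 + 7 = 40
  bin 3: 31 = 31
  bin 4: 30 + 10 = 40
  bin 5: 23 + 17 = 40
  bin 6: 23 + 11 = 34
  bin 7: 22 + 18 = 40
  bin 8: 20 + 20 = 40
This matches the lower bound, so 8 is optimal.

8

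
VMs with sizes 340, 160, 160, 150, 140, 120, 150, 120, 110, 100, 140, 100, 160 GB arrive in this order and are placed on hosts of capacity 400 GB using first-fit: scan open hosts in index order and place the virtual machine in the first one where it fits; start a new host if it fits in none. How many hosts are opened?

  340 → host 1 (new)  [load 340/400]
  160 → host 2 (new)  [load 160/400]
  160 → host 2  [load 320/400]
  150 → host 3 (new)  [load 150/400]
  140 → host 3  [load 290/400]
  120 → host 4 (new)  [load 120/400]
  150 → host 4  [load 270/400]
  120 → host 4  [load 390/400]
  110 → host 3  [load 400/400]
  100 → host 5 (new)  [load 100/400]
  140 → host 5  [load 240/400]
  100 → host 5  [load 340/400]
  160 → host 6 (new)  [load 160/400]
6 hosts opened.

6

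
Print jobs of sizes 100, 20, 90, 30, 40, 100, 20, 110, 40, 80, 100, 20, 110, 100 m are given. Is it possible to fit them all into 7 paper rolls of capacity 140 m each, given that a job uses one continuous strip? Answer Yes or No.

Total = 960 m; ⌈960/140⌉ = 7.
8 print jobs each exceed half the capacity and cannot share a roll, forcing at least 8 paper rolls.
At least 8 paper rolls are required, but only 7 are allowed.

No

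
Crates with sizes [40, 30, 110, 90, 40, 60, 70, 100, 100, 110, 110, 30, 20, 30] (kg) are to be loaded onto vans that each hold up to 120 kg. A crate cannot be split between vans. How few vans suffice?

Total = 110 + 110 + 110 + 100 + 100 + 90 + 70 + 60 + 40 + 40 + 30 + 30 + 30 + 20 = 940 kg.
Lower bound: ⌈940/120⌉ = 8 vans.
A packing using 9 vans:
  van 1: 110 = 110
  van 2: 110 = 110
  van 3: 110 = 110
  van 4: 100 + 20 = 120
  van 5: 100 = 100
  van 6: 90 + 30 = 120
  van 7: 70 + 40 = 110
  van 8: 60 + 40 = 100
  van 9: 30 + 30 = 60
No arrangement into 8 vans stays within capacity, so 9 is optimal.

9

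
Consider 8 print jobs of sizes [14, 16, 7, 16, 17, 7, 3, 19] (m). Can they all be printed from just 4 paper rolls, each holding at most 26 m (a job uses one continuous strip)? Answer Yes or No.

No

Total = 99 m; ⌈99/26⌉ = 4.
5 print jobs each exceed half the capacity and cannot share a roll, forcing at least 5 paper rolls.
At least 5 paper rolls are required, but only 4 are allowed.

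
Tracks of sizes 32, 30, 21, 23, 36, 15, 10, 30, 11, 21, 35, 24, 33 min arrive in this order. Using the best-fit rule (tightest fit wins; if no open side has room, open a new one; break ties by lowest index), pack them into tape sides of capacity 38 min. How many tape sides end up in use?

  32 → side 1 (new)  [load 32/38]
  30 → side 2 (new)  [load 30/38]
  21 → side 3 (new)  [load 21/38]
  23 → side 4 (new)  [load 23/38]
  36 → side 5 (new)  [load 36/38]
  15 → side 4  [load 38/38]
  10 → side 3  [load 31/38]
  30 → side 6 (new)  [load 30/38]
  11 → side 7 (new)  [load 11/38]
  21 → side 7  [load 32/38]
  35 → side 8 (new)  [load 35/38]
  24 → side 9 (new)  [load 24/38]
  33 → side 10 (new)  [load 33/38]
10 tape sides opened.

10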